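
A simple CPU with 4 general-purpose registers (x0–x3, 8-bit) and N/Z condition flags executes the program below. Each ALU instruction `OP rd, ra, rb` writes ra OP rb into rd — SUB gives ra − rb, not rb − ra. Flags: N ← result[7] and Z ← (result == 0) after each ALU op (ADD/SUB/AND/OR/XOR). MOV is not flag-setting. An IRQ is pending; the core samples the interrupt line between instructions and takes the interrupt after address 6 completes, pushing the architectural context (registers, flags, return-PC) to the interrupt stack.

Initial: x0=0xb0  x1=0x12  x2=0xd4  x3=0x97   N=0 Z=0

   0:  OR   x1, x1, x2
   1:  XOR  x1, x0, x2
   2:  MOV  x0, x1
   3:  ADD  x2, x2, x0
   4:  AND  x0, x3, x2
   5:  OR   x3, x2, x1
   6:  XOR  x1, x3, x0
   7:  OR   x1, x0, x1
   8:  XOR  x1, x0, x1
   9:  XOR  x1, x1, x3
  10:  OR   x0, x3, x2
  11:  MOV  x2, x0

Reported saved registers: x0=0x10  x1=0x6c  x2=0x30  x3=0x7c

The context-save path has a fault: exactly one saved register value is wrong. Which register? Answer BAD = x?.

BAD = x2

after  0: x0=0xb0 x1=0xd6 x2=0xd4 x3=0x97  N=1 Z=0
after  1: x0=0xb0 x1=0x64 x2=0xd4 x3=0x97  N=0 Z=0
after  2: x0=0x64 x1=0x64 x2=0xd4 x3=0x97  N=0 Z=0
after  3: x0=0x64 x1=0x64 x2=0x38 x3=0x97  N=0 Z=0
after  4: x0=0x10 x1=0x64 x2=0x38 x3=0x97  N=0 Z=0
after  5: x0=0x10 x1=0x64 x2=0x38 x3=0x7c  N=0 Z=0
after  6: x0=0x10 x1=0x6c x2=0x38 x3=0x7c  N=0 Z=0
-- IRQ taken; context saved, return-PC = 7 --
mismatch: x2: reported 0x30 vs actual 0x38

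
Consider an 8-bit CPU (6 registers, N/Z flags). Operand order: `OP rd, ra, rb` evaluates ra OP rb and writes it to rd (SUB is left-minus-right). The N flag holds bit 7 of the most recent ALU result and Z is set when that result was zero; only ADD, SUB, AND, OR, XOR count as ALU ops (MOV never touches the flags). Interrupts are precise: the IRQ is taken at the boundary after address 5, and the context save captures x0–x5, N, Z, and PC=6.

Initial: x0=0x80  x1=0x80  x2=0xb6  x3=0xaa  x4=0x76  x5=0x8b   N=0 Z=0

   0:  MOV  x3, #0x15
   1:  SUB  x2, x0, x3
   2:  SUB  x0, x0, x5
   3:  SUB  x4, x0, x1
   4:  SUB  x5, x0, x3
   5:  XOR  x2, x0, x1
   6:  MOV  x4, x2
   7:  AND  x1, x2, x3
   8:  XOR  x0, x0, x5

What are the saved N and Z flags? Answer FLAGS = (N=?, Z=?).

after  0: x0=0x80 x1=0x80 x2=0xb6 x3=0x15 x4=0x76 x5=0x8b  N=0 Z=0
after  1: x0=0x80 x1=0x80 x2=0x6b x3=0x15 x4=0x76 x5=0x8b  N=0 Z=0
after  2: x0=0xf5 x1=0x80 x2=0x6b x3=0x15 x4=0x76 x5=0x8b  N=1 Z=0
after  3: x0=0xf5 x1=0x80 x2=0x6b x3=0x15 x4=0x75 x5=0x8b  N=0 Z=0
after  4: x0=0xf5 x1=0x80 x2=0x6b x3=0x15 x4=0x75 x5=0xe0  N=1 Z=0
after  5: x0=0xf5 x1=0x80 x2=0x75 x3=0x15 x4=0x75 x5=0xe0  N=0 Z=0
-- IRQ taken; context saved, return-PC = 6 --

FLAGS = (N=0, Z=0)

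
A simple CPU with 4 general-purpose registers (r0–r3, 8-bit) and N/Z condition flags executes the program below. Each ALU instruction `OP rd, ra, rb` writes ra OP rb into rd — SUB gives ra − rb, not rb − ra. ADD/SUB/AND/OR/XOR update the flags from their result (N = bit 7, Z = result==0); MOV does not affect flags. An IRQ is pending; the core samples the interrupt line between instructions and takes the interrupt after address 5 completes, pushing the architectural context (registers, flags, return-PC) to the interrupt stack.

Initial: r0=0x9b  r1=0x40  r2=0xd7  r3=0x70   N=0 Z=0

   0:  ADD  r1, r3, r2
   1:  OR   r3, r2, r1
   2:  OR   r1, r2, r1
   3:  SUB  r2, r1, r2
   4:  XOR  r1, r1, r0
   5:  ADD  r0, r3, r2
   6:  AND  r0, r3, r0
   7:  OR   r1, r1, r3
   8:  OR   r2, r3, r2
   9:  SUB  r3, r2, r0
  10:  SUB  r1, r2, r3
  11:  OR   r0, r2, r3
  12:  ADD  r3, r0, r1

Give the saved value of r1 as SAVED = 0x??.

after  0: r0=0x9b r1=0x47 r2=0xd7 r3=0x70  N=0 Z=0
after  1: r0=0x9b r1=0x47 r2=0xd7 r3=0xd7  N=1 Z=0
after  2: r0=0x9b r1=0xd7 r2=0xd7 r3=0xd7  N=1 Z=0
after  3: r0=0x9b r1=0xd7 r2=0x00 r3=0xd7  N=0 Z=1
after  4: r0=0x9b r1=0x4c r2=0x00 r3=0xd7  N=0 Z=0
after  5: r0=0xd7 r1=0x4c r2=0x00 r3=0xd7  N=1 Z=0
-- IRQ taken; context saved, return-PC = 6 --

SAVED = 0x4c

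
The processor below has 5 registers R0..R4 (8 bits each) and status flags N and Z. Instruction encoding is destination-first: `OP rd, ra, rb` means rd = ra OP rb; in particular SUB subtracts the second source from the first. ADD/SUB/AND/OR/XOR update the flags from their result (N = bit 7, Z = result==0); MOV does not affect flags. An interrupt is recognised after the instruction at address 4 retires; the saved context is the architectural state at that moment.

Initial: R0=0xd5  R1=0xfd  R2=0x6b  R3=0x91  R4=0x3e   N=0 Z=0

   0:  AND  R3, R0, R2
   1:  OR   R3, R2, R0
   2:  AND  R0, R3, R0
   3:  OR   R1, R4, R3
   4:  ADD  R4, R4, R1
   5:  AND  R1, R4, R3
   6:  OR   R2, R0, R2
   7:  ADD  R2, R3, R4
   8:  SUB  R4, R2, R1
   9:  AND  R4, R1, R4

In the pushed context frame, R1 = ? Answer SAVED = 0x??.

SAVED = 0xff

after  0: R0=0xd5 R1=0xfd R2=0x6b R3=0x41 R4=0x3e  N=0 Z=0
after  1: R0=0xd5 R1=0xfd R2=0x6b R3=0xff R4=0x3e  N=1 Z=0
after  2: R0=0xd5 R1=0xfd R2=0x6b R3=0xff R4=0x3e  N=1 Z=0
after  3: R0=0xd5 R1=0xff R2=0x6b R3=0xff R4=0x3e  N=1 Z=0
after  4: R0=0xd5 R1=0xff R2=0x6b R3=0xff R4=0x3d  N=0 Z=0
-- IRQ taken; context saved, return-PC = 5 --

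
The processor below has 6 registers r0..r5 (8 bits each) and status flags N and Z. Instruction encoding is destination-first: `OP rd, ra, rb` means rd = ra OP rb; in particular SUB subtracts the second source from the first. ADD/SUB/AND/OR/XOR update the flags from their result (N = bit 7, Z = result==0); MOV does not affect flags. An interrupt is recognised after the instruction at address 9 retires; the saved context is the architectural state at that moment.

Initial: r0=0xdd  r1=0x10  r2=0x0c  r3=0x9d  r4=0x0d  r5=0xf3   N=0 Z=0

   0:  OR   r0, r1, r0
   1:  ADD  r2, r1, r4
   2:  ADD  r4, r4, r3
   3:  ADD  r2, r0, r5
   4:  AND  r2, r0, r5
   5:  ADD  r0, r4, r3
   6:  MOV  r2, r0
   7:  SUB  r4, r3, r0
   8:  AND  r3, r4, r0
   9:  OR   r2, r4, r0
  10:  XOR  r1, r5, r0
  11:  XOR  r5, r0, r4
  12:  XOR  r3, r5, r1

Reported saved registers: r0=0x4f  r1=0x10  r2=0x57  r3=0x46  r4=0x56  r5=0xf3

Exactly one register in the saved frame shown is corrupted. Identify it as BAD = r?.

BAD = r0

after  0: r0=0xdd r1=0x10 r2=0x0c r3=0x9d r4=0x0d r5=0xf3  N=1 Z=0
after  1: r0=0xdd r1=0x10 r2=0x1d r3=0x9d r4=0x0d r5=0xf3  N=0 Z=0
after  2: r0=0xdd r1=0x10 r2=0x1d r3=0x9d r4=0xaa r5=0xf3  N=1 Z=0
after  3: r0=0xdd r1=0x10 r2=0xd0 r3=0x9d r4=0xaa r5=0xf3  N=1 Z=0
after  4: r0=0xdd r1=0x10 r2=0xd1 r3=0x9d r4=0xaa r5=0xf3  N=1 Z=0
after  5: r0=0x47 r1=0x10 r2=0xd1 r3=0x9d r4=0xaa r5=0xf3  N=0 Z=0
after  6: r0=0x47 r1=0x10 r2=0x47 r3=0x9d r4=0xaa r5=0xf3  N=0 Z=0
after  7: r0=0x47 r1=0x10 r2=0x47 r3=0x9d r4=0x56 r5=0xf3  N=0 Z=0
after  8: r0=0x47 r1=0x10 r2=0x47 r3=0x46 r4=0x56 r5=0xf3  N=0 Z=0
after  9: r0=0x47 r1=0x10 r2=0x57 r3=0x46 r4=0x56 r5=0xf3  N=0 Z=0
-- IRQ taken; context saved, return-PC = 10 --
mismatch: r0: reported 0x4f vs actual 0x47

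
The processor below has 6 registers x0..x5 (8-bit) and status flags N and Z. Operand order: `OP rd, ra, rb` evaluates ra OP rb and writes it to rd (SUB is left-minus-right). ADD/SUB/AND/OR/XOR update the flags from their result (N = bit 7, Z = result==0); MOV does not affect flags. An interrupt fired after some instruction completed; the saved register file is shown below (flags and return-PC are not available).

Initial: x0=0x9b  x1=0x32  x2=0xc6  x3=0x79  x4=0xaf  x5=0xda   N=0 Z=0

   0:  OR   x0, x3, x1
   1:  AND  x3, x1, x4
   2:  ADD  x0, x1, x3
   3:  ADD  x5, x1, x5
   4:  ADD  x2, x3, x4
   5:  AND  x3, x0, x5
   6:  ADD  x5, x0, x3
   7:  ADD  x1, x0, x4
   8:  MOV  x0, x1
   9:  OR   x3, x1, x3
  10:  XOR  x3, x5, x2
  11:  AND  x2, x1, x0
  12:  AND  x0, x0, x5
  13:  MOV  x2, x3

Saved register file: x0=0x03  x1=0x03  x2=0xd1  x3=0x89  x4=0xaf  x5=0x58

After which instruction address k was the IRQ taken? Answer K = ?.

after  0: x0=0x7b x1=0x32 x2=0xc6 x3=0x79 x4=0xaf x5=0xda  N=0 Z=0
after  1: x0=0x7b x1=0x32 x2=0xc6 x3=0x22 x4=0xaf x5=0xda  N=0 Z=0
after  2: x0=0x54 x1=0x32 x2=0xc6 x3=0x22 x4=0xaf x5=0xda  N=0 Z=0
after  3: x0=0x54 x1=0x32 x2=0xc6 x3=0x22 x4=0xaf x5=0x0c  N=0 Z=0
after  4: x0=0x54 x1=0x32 x2=0xd1 x3=0x22 x4=0xaf x5=0x0c  N=1 Z=0
after  5: x0=0x54 x1=0x32 x2=0xd1 x3=0x04 x4=0xaf x5=0x0c  N=0 Z=0
after  6: x0=0x54 x1=0x32 x2=0xd1 x3=0x04 x4=0xaf x5=0x58  N=0 Z=0
after  7: x0=0x54 x1=0x03 x2=0xd1 x3=0x04 x4=0xaf x5=0x58  N=0 Z=0
after  8: x0=0x03 x1=0x03 x2=0xd1 x3=0x04 x4=0xaf x5=0x58  N=0 Z=0
after  9: x0=0x03 x1=0x03 x2=0xd1 x3=0x07 x4=0xaf x5=0x58  N=0 Z=0
after 10: x0=0x03 x1=0x03 x2=0xd1 x3=0x89 x4=0xaf x5=0x58  N=1 Z=0
-- IRQ taken; context saved, return-PC = 11 --

K = 10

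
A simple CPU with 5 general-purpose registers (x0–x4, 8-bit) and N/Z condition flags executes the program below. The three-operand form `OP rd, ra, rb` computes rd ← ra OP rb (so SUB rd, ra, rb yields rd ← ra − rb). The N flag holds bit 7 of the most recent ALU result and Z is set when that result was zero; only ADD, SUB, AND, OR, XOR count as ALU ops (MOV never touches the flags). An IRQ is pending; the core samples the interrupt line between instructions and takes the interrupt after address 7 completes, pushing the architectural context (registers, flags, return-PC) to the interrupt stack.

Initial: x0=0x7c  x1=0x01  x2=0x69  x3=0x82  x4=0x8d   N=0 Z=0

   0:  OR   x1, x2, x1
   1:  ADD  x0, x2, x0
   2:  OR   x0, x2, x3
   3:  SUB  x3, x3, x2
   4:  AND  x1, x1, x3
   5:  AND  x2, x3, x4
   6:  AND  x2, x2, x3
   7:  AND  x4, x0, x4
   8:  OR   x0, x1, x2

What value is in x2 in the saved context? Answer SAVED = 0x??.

after  0: x0=0x7c x1=0x69 x2=0x69 x3=0x82 x4=0x8d  N=0 Z=0
after  1: x0=0xe5 x1=0x69 x2=0x69 x3=0x82 x4=0x8d  N=1 Z=0
after  2: x0=0xeb x1=0x69 x2=0x69 x3=0x82 x4=0x8d  N=1 Z=0
after  3: x0=0xeb x1=0x69 x2=0x69 x3=0x19 x4=0x8d  N=0 Z=0
after  4: x0=0xeb x1=0x09 x2=0x69 x3=0x19 x4=0x8d  N=0 Z=0
after  5: x0=0xeb x1=0x09 x2=0x09 x3=0x19 x4=0x8d  N=0 Z=0
after  6: x0=0xeb x1=0x09 x2=0x09 x3=0x19 x4=0x8d  N=0 Z=0
after  7: x0=0xeb x1=0x09 x2=0x09 x3=0x19 x4=0x89  N=1 Z=0
-- IRQ taken; context saved, return-PC = 8 --

SAVED = 0x09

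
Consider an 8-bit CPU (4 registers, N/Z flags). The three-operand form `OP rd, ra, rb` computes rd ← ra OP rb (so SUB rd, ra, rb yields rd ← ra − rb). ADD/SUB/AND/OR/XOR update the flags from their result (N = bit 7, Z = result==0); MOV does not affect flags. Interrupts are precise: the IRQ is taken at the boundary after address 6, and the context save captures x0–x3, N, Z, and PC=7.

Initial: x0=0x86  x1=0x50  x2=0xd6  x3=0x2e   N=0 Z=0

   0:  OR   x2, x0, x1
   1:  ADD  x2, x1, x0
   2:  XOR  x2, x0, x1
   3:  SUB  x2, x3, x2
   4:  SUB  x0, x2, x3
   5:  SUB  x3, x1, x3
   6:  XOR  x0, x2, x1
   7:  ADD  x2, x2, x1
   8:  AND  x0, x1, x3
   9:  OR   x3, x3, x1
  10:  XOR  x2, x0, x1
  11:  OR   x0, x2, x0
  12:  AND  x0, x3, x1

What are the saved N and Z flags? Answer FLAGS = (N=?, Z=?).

FLAGS = (N=0, Z=0)

after  0: x0=0x86 x1=0x50 x2=0xd6 x3=0x2e  N=1 Z=0
after  1: x0=0x86 x1=0x50 x2=0xd6 x3=0x2e  N=1 Z=0
after  2: x0=0x86 x1=0x50 x2=0xd6 x3=0x2e  N=1 Z=0
after  3: x0=0x86 x1=0x50 x2=0x58 x3=0x2e  N=0 Z=0
after  4: x0=0x2a x1=0x50 x2=0x58 x3=0x2e  N=0 Z=0
after  5: x0=0x2a x1=0x50 x2=0x58 x3=0x22  N=0 Z=0
after  6: x0=0x08 x1=0x50 x2=0x58 x3=0x22  N=0 Z=0
-- IRQ taken; context saved, return-PC = 7 --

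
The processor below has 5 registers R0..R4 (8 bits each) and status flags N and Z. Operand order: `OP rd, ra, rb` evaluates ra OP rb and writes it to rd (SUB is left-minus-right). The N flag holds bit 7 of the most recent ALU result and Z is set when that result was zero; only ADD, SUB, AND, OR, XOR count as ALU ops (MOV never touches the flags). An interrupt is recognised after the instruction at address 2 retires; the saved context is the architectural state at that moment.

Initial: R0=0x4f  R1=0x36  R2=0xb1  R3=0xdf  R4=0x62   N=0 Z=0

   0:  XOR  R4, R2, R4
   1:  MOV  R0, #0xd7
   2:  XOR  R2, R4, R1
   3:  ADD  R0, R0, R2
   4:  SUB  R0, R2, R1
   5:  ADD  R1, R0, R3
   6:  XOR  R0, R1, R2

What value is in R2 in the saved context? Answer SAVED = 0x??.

SAVED = 0xe5

after  0: R0=0x4f R1=0x36 R2=0xb1 R3=0xdf R4=0xd3  N=1 Z=0
after  1: R0=0xd7 R1=0x36 R2=0xb1 R3=0xdf R4=0xd3  N=1 Z=0
after  2: R0=0xd7 R1=0x36 R2=0xe5 R3=0xdf R4=0xd3  N=1 Z=0
-- IRQ taken; context saved, return-PC = 3 --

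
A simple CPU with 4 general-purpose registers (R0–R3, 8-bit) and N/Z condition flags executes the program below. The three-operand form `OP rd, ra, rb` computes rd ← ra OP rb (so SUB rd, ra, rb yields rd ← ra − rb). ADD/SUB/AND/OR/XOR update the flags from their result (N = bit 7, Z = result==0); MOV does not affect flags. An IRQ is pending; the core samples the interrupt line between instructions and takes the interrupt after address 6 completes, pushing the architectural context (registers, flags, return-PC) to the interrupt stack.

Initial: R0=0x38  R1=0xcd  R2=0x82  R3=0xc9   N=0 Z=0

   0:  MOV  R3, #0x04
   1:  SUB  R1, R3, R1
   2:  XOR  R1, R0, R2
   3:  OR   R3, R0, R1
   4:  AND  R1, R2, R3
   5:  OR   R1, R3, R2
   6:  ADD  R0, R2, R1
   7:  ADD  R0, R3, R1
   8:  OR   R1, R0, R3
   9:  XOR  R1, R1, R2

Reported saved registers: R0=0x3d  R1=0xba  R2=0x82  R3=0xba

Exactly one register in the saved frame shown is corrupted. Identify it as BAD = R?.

after  0: R0=0x38 R1=0xcd R2=0x82 R3=0x04  N=0 Z=0
after  1: R0=0x38 R1=0x37 R2=0x82 R3=0x04  N=0 Z=0
after  2: R0=0x38 R1=0xba R2=0x82 R3=0x04  N=1 Z=0
after  3: R0=0x38 R1=0xba R2=0x82 R3=0xba  N=1 Z=0
after  4: R0=0x38 R1=0x82 R2=0x82 R3=0xba  N=1 Z=0
after  5: R0=0x38 R1=0xba R2=0x82 R3=0xba  N=1 Z=0
after  6: R0=0x3c R1=0xba R2=0x82 R3=0xba  N=0 Z=0
-- IRQ taken; context saved, return-PC = 7 --
mismatch: R0: reported 0x3d vs actual 0x3c

BAD = R0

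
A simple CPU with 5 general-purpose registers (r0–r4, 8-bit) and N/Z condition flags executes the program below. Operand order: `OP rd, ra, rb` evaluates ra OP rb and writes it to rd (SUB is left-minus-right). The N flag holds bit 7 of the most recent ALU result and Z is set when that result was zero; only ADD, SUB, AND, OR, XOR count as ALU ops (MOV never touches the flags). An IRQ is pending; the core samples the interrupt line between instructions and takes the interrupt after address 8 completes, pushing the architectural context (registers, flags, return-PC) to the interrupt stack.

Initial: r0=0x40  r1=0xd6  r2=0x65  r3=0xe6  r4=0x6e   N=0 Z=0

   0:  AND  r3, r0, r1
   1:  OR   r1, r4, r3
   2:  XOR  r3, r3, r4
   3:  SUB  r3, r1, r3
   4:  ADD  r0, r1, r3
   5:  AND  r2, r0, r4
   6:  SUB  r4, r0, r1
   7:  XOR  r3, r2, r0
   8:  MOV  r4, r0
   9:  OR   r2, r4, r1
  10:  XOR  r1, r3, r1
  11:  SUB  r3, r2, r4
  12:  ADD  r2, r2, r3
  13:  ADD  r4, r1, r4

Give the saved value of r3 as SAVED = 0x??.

after  0: r0=0x40 r1=0xd6 r2=0x65 r3=0x40 r4=0x6e  N=0 Z=0
after  1: r0=0x40 r1=0x6e r2=0x65 r3=0x40 r4=0x6e  N=0 Z=0
after  2: r0=0x40 r1=0x6e r2=0x65 r3=0x2e r4=0x6e  N=0 Z=0
after  3: r0=0x40 r1=0x6e r2=0x65 r3=0x40 r4=0x6e  N=0 Z=0
after  4: r0=0xae r1=0x6e r2=0x65 r3=0x40 r4=0x6e  N=1 Z=0
after  5: r0=0xae r1=0x6e r2=0x2e r3=0x40 r4=0x6e  N=0 Z=0
after  6: r0=0xae r1=0x6e r2=0x2e r3=0x40 r4=0x40  N=0 Z=0
after  7: r0=0xae r1=0x6e r2=0x2e r3=0x80 r4=0x40  N=1 Z=0
after  8: r0=0xae r1=0x6e r2=0x2e r3=0x80 r4=0xae  N=1 Z=0
-- IRQ taken; context saved, return-PC = 9 --

SAVED = 0x80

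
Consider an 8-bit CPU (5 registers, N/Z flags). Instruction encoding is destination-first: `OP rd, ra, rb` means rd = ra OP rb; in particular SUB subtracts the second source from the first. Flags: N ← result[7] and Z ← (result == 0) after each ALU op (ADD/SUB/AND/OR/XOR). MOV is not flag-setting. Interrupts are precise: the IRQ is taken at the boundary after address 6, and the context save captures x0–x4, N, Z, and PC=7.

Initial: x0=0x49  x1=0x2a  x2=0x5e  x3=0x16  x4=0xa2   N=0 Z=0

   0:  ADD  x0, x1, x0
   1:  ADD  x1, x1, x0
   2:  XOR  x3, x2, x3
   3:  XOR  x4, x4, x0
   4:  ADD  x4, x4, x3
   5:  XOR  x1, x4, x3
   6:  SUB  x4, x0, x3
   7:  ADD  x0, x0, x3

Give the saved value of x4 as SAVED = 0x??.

after  0: x0=0x73 x1=0x2a x2=0x5e x3=0x16 x4=0xa2  N=0 Z=0
after  1: x0=0x73 x1=0x9d x2=0x5e x3=0x16 x4=0xa2  N=1 Z=0
after  2: x0=0x73 x1=0x9d x2=0x5e x3=0x48 x4=0xa2  N=0 Z=0
after  3: x0=0x73 x1=0x9d x2=0x5e x3=0x48 x4=0xd1  N=1 Z=0
after  4: x0=0x73 x1=0x9d x2=0x5e x3=0x48 x4=0x19  N=0 Z=0
after  5: x0=0x73 x1=0x51 x2=0x5e x3=0x48 x4=0x19  N=0 Z=0
after  6: x0=0x73 x1=0x51 x2=0x5e x3=0x48 x4=0x2b  N=0 Z=0
-- IRQ taken; context saved, return-PC = 7 --

SAVED = 0x2b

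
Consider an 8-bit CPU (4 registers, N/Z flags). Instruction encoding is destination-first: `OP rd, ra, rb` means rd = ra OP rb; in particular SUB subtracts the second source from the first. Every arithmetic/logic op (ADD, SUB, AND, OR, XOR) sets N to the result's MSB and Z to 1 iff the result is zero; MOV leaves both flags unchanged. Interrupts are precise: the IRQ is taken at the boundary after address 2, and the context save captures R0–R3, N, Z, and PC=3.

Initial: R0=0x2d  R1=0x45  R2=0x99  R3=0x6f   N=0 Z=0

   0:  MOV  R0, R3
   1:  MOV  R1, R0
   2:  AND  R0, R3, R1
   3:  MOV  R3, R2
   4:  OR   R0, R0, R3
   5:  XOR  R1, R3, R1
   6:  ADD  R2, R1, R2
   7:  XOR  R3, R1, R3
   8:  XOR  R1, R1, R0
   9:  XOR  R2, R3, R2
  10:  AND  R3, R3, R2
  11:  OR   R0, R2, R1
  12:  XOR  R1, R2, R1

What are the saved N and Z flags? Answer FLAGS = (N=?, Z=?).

FLAGS = (N=0, Z=0)

after  0: R0=0x6f R1=0x45 R2=0x99 R3=0x6f  N=0 Z=0
after  1: R0=0x6f R1=0x6f R2=0x99 R3=0x6f  N=0 Z=0
after  2: R0=0x6f R1=0x6f R2=0x99 R3=0x6f  N=0 Z=0
-- IRQ taken; context saved, return-PC = 3 --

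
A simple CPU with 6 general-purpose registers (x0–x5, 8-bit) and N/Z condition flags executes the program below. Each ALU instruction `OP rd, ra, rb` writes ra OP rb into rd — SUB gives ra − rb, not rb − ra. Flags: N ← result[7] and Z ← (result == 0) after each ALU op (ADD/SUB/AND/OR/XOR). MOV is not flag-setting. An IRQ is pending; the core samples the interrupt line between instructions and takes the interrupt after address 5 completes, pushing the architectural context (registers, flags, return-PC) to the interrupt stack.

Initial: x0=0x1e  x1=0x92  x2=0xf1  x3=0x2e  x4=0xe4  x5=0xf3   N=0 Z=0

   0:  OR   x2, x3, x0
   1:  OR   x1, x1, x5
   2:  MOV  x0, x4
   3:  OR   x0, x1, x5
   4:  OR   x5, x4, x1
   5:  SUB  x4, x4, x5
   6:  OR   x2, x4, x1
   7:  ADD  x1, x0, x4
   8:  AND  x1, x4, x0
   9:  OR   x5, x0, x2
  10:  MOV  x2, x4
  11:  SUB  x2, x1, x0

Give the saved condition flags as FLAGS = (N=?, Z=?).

after  0: x0=0x1e x1=0x92 x2=0x3e x3=0x2e x4=0xe4 x5=0xf3  N=0 Z=0
after  1: x0=0x1e x1=0xf3 x2=0x3e x3=0x2e x4=0xe4 x5=0xf3  N=1 Z=0
after  2: x0=0xe4 x1=0xf3 x2=0x3e x3=0x2e x4=0xe4 x5=0xf3  N=1 Z=0
after  3: x0=0xf3 x1=0xf3 x2=0x3e x3=0x2e x4=0xe4 x5=0xf3  N=1 Z=0
after  4: x0=0xf3 x1=0xf3 x2=0x3e x3=0x2e x4=0xe4 x5=0xf7  N=1 Z=0
after  5: x0=0xf3 x1=0xf3 x2=0x3e x3=0x2e x4=0xed x5=0xf7  N=1 Z=0
-- IRQ taken; context saved, return-PC = 6 --

FLAGS = (N=1, Z=0)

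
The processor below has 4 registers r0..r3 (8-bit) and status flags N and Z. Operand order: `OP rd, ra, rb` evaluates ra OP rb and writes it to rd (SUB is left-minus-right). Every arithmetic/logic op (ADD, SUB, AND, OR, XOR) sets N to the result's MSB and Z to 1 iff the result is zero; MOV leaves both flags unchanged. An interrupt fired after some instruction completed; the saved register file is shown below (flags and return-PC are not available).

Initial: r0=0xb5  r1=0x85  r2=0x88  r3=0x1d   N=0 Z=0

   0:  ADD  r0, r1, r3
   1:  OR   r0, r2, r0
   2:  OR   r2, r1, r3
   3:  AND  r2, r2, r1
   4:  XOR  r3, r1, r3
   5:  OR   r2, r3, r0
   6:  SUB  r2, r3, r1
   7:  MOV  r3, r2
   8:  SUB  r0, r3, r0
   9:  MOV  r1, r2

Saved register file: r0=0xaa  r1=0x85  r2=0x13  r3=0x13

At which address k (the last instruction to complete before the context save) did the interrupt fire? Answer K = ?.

after  0: r0=0xa2 r1=0x85 r2=0x88 r3=0x1d  N=1 Z=0
after  1: r0=0xaa r1=0x85 r2=0x88 r3=0x1d  N=1 Z=0
after  2: r0=0xaa r1=0x85 r2=0x9d r3=0x1d  N=1 Z=0
after  3: r0=0xaa r1=0x85 r2=0x85 r3=0x1d  N=1 Z=0
after  4: r0=0xaa r1=0x85 r2=0x85 r3=0x98  N=1 Z=0
after  5: r0=0xaa r1=0x85 r2=0xba r3=0x98  N=1 Z=0
after  6: r0=0xaa r1=0x85 r2=0x13 r3=0x98  N=0 Z=0
after  7: r0=0xaa r1=0x85 r2=0x13 r3=0x13  N=0 Z=0
-- IRQ taken; context saved, return-PC = 8 --

K = 7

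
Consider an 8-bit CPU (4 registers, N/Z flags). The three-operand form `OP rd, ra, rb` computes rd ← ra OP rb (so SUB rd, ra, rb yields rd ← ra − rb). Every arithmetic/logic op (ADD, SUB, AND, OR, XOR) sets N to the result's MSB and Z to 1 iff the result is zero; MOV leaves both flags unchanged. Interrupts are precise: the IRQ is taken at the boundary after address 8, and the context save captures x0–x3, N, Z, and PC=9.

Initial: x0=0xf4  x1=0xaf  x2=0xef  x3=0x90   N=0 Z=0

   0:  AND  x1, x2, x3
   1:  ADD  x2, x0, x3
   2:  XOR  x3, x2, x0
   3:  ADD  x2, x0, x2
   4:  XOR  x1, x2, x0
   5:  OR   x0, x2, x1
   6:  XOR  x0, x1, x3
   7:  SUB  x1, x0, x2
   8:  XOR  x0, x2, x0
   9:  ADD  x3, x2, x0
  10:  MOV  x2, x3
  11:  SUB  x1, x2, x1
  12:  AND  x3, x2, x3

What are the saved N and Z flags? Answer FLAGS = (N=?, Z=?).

FLAGS = (N=1, Z=0)

after  0: x0=0xf4 x1=0x80 x2=0xef x3=0x90  N=1 Z=0
after  1: x0=0xf4 x1=0x80 x2=0x84 x3=0x90  N=1 Z=0
after  2: x0=0xf4 x1=0x80 x2=0x84 x3=0x70  N=0 Z=0
after  3: x0=0xf4 x1=0x80 x2=0x78 x3=0x70  N=0 Z=0
after  4: x0=0xf4 x1=0x8c x2=0x78 x3=0x70  N=1 Z=0
after  5: x0=0xfc x1=0x8c x2=0x78 x3=0x70  N=1 Z=0
after  6: x0=0xfc x1=0x8c x2=0x78 x3=0x70  N=1 Z=0
after  7: x0=0xfc x1=0x84 x2=0x78 x3=0x70  N=1 Z=0
after  8: x0=0x84 x1=0x84 x2=0x78 x3=0x70  N=1 Z=0
-- IRQ taken; context saved, return-PC = 9 --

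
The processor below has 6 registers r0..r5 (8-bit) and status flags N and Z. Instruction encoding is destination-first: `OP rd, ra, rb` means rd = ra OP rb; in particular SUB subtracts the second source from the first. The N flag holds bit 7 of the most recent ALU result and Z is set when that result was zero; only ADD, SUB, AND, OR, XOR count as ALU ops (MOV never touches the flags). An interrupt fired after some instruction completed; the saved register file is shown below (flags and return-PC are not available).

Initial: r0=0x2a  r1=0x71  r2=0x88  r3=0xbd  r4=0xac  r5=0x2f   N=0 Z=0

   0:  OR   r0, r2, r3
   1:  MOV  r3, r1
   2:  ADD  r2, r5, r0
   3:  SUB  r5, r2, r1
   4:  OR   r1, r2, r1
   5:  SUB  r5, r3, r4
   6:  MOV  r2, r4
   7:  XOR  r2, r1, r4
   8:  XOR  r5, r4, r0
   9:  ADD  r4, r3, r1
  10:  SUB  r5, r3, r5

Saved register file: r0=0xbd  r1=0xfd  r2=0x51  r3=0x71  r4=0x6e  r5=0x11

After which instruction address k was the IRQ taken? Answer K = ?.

after  0: r0=0xbd r1=0x71 r2=0x88 r3=0xbd r4=0xac r5=0x2f  N=1 Z=0
after  1: r0=0xbd r1=0x71 r2=0x88 r3=0x71 r4=0xac r5=0x2f  N=1 Z=0
after  2: r0=0xbd r1=0x71 r2=0xec r3=0x71 r4=0xac r5=0x2f  N=1 Z=0
after  3: r0=0xbd r1=0x71 r2=0xec r3=0x71 r4=0xac r5=0x7b  N=0 Z=0
after  4: r0=0xbd r1=0xfd r2=0xec r3=0x71 r4=0xac r5=0x7b  N=1 Z=0
after  5: r0=0xbd r1=0xfd r2=0xec r3=0x71 r4=0xac r5=0xc5  N=1 Z=0
after  6: r0=0xbd r1=0xfd r2=0xac r3=0x71 r4=0xac r5=0xc5  N=1 Z=0
after  7: r0=0xbd r1=0xfd r2=0x51 r3=0x71 r4=0xac r5=0xc5  N=0 Z=0
after  8: r0=0xbd r1=0xfd r2=0x51 r3=0x71 r4=0xac r5=0x11  N=0 Z=0
after  9: r0=0xbd r1=0xfd r2=0x51 r3=0x71 r4=0x6e r5=0x11  N=0 Z=0
-- IRQ taken; context saved, return-PC = 10 --

K = 9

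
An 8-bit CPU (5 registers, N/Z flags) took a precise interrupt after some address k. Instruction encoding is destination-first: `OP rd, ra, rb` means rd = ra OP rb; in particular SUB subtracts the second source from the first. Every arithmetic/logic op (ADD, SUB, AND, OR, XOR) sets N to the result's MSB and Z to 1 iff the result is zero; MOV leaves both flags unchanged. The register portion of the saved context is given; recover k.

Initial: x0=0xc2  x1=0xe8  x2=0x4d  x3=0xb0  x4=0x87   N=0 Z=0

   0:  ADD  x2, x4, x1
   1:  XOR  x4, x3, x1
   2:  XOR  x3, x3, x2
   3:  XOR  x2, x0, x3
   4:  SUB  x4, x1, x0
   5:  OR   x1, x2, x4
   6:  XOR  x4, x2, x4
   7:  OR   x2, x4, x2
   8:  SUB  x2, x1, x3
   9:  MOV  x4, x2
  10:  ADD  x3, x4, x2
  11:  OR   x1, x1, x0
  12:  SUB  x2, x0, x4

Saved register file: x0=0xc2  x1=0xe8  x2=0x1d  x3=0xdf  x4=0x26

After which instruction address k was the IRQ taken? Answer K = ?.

after  0: x0=0xc2 x1=0xe8 x2=0x6f x3=0xb0 x4=0x87  N=0 Z=0
after  1: x0=0xc2 x1=0xe8 x2=0x6f x3=0xb0 x4=0x58  N=0 Z=0
after  2: x0=0xc2 x1=0xe8 x2=0x6f x3=0xdf x4=0x58  N=1 Z=0
after  3: x0=0xc2 x1=0xe8 x2=0x1d x3=0xdf x4=0x58  N=0 Z=0
after  4: x0=0xc2 x1=0xe8 x2=0x1d x3=0xdf x4=0x26  N=0 Z=0
-- IRQ taken; context saved, return-PC = 5 --

K = 4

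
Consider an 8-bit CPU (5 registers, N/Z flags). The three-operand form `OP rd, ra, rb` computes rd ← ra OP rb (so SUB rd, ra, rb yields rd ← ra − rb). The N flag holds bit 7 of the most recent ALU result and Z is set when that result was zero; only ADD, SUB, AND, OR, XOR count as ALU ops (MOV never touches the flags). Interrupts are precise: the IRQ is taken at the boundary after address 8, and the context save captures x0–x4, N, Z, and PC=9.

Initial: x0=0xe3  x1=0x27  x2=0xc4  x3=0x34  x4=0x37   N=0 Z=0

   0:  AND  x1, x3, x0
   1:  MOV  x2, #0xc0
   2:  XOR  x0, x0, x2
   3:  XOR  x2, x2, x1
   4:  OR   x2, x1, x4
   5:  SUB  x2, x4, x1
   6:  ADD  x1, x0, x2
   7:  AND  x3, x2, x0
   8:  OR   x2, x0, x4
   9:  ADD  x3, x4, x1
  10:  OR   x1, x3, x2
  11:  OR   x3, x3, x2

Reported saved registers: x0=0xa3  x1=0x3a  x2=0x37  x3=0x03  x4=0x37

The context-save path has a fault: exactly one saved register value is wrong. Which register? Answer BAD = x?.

after  0: x0=0xe3 x1=0x20 x2=0xc4 x3=0x34 x4=0x37  N=0 Z=0
after  1: x0=0xe3 x1=0x20 x2=0xc0 x3=0x34 x4=0x37  N=0 Z=0
after  2: x0=0x23 x1=0x20 x2=0xc0 x3=0x34 x4=0x37  N=0 Z=0
after  3: x0=0x23 x1=0x20 x2=0xe0 x3=0x34 x4=0x37  N=1 Z=0
after  4: x0=0x23 x1=0x20 x2=0x37 x3=0x34 x4=0x37  N=0 Z=0
after  5: x0=0x23 x1=0x20 x2=0x17 x3=0x34 x4=0x37  N=0 Z=0
after  6: x0=0x23 x1=0x3a x2=0x17 x3=0x34 x4=0x37  N=0 Z=0
after  7: x0=0x23 x1=0x3a x2=0x17 x3=0x03 x4=0x37  N=0 Z=0
after  8: x0=0x23 x1=0x3a x2=0x37 x3=0x03 x4=0x37  N=0 Z=0
-- IRQ taken; context saved, return-PC = 9 --
mismatch: x0: reported 0xa3 vs actual 0x23

BAD = x0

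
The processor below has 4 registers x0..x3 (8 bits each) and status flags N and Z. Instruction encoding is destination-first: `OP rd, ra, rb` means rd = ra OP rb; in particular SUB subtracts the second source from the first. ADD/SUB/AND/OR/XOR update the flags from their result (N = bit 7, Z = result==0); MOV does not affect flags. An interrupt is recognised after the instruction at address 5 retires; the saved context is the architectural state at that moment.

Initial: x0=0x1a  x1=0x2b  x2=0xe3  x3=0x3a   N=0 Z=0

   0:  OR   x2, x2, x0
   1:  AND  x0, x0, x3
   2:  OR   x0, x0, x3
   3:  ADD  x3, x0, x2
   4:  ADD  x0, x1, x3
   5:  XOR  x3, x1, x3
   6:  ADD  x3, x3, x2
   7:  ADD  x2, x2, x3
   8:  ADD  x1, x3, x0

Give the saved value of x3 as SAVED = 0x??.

after  0: x0=0x1a x1=0x2b x2=0xfb x3=0x3a  N=1 Z=0
after  1: x0=0x1a x1=0x2b x2=0xfb x3=0x3a  N=0 Z=0
after  2: x0=0x3a x1=0x2b x2=0xfb x3=0x3a  N=0 Z=0
after  3: x0=0x3a x1=0x2b x2=0xfb x3=0x35  N=0 Z=0
after  4: x0=0x60 x1=0x2b x2=0xfb x3=0x35  N=0 Z=0
after  5: x0=0x60 x1=0x2b x2=0xfb x3=0x1e  N=0 Z=0
-- IRQ taken; context saved, return-PC = 6 --

SAVED = 0x1e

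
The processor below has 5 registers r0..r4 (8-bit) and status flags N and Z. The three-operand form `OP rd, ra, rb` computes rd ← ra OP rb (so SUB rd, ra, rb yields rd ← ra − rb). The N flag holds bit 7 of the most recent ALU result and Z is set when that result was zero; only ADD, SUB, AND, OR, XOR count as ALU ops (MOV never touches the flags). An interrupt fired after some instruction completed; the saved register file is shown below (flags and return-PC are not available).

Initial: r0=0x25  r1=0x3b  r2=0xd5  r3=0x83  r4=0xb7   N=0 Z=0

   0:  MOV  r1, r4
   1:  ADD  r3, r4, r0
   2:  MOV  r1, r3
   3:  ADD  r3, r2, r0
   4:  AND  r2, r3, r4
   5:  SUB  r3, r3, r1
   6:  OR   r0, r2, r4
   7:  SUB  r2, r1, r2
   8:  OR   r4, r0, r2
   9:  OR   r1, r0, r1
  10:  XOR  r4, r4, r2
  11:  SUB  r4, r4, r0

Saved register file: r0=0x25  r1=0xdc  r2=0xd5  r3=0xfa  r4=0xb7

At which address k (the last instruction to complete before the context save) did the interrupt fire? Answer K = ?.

K = 3

after  0: r0=0x25 r1=0xb7 r2=0xd5 r3=0x83 r4=0xb7  N=0 Z=0
after  1: r0=0x25 r1=0xb7 r2=0xd5 r3=0xdc r4=0xb7  N=1 Z=0
after  2: r0=0x25 r1=0xdc r2=0xd5 r3=0xdc r4=0xb7  N=1 Z=0
after  3: r0=0x25 r1=0xdc r2=0xd5 r3=0xfa r4=0xb7  N=1 Z=0
-- IRQ taken; context saved, return-PC = 4 --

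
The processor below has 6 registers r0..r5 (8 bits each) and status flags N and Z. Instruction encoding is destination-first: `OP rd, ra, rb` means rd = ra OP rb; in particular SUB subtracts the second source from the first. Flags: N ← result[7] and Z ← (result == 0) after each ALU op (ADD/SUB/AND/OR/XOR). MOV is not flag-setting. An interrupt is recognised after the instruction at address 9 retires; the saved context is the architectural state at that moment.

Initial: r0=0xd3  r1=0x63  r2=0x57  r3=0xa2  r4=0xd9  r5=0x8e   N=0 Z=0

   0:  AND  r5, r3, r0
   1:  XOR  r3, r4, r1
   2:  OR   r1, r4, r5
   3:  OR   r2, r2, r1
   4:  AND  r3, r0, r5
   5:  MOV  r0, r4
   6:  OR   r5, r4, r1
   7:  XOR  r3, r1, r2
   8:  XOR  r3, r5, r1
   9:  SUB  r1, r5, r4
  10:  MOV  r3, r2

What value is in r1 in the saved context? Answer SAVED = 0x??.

SAVED = 0x02

after  0: r0=0xd3 r1=0x63 r2=0x57 r3=0xa2 r4=0xd9 r5=0x82  N=1 Z=0
after  1: r0=0xd3 r1=0x63 r2=0x57 r3=0xba r4=0xd9 r5=0x82  N=1 Z=0
after  2: r0=0xd3 r1=0xdb r2=0x57 r3=0xba r4=0xd9 r5=0x82  N=1 Z=0
after  3: r0=0xd3 r1=0xdb r2=0xdf r3=0xba r4=0xd9 r5=0x82  N=1 Z=0
after  4: r0=0xd3 r1=0xdb r2=0xdf r3=0x82 r4=0xd9 r5=0x82  N=1 Z=0
after  5: r0=0xd9 r1=0xdb r2=0xdf r3=0x82 r4=0xd9 r5=0x82  N=1 Z=0
after  6: r0=0xd9 r1=0xdb r2=0xdf r3=0x82 r4=0xd9 r5=0xdb  N=1 Z=0
after  7: r0=0xd9 r1=0xdb r2=0xdf r3=0x04 r4=0xd9 r5=0xdb  N=0 Z=0
after  8: r0=0xd9 r1=0xdb r2=0xdf r3=0x00 r4=0xd9 r5=0xdb  N=0 Z=1
after  9: r0=0xd9 r1=0x02 r2=0xdf r3=0x00 r4=0xd9 r5=0xdb  N=0 Z=0
-- IRQ taken; context saved, return-PC = 10 --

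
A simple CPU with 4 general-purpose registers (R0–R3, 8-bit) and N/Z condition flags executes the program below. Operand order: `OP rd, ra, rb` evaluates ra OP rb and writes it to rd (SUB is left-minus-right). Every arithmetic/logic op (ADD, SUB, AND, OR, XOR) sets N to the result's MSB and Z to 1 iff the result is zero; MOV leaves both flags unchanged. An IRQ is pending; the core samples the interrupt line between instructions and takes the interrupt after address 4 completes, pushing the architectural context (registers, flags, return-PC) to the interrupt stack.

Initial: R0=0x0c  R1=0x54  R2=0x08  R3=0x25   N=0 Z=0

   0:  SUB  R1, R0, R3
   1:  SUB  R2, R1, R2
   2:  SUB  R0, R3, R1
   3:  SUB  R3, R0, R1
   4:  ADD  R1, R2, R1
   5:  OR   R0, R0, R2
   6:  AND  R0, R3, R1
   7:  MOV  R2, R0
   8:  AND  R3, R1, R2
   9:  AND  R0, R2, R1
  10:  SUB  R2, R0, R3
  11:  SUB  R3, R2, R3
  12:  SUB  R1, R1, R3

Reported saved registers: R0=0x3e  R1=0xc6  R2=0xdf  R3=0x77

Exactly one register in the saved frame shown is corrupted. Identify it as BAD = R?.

after  0: R0=0x0c R1=0xe7 R2=0x08 R3=0x25  N=1 Z=0
after  1: R0=0x0c R1=0xe7 R2=0xdf R3=0x25  N=1 Z=0
after  2: R0=0x3e R1=0xe7 R2=0xdf R3=0x25  N=0 Z=0
after  3: R0=0x3e R1=0xe7 R2=0xdf R3=0x57  N=0 Z=0
after  4: R0=0x3e R1=0xc6 R2=0xdf R3=0x57  N=1 Z=0
-- IRQ taken; context saved, return-PC = 5 --
mismatch: R3: reported 0x77 vs actual 0x57

BAD = R3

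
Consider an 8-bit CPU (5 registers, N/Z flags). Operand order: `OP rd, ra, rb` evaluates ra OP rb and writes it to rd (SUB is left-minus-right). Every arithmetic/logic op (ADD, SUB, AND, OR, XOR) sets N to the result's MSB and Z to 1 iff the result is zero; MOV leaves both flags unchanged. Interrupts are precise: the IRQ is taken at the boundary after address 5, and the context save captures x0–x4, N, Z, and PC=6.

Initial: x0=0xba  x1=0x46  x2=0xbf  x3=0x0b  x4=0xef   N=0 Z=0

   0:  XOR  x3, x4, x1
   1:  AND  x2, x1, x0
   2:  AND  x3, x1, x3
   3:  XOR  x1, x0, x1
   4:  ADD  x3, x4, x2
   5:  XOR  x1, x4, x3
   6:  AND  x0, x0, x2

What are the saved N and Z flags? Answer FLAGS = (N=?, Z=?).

after  0: x0=0xba x1=0x46 x2=0xbf x3=0xa9 x4=0xef  N=1 Z=0
after  1: x0=0xba x1=0x46 x2=0x02 x3=0xa9 x4=0xef  N=0 Z=0
after  2: x0=0xba x1=0x46 x2=0x02 x3=0x00 x4=0xef  N=0 Z=1
after  3: x0=0xba x1=0xfc x2=0x02 x3=0x00 x4=0xef  N=1 Z=0
after  4: x0=0xba x1=0xfc x2=0x02 x3=0xf1 x4=0xef  N=1 Z=0
after  5: x0=0xba x1=0x1e x2=0x02 x3=0xf1 x4=0xef  N=0 Z=0
-- IRQ taken; context saved, return-PC = 6 --

FLAGS = (N=0, Z=0)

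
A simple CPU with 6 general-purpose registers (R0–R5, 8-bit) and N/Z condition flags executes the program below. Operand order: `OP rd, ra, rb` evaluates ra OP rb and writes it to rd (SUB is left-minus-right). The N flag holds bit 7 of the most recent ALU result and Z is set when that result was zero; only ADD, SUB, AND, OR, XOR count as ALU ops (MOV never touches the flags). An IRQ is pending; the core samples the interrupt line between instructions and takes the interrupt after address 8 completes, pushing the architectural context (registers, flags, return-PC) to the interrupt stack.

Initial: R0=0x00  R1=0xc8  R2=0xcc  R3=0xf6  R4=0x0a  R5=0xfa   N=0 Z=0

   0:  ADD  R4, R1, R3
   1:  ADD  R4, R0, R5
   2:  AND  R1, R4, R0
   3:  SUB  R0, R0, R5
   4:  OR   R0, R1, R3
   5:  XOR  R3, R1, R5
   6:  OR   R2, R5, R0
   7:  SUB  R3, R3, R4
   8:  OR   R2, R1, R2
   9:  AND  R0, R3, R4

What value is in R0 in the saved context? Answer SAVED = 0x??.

SAVED = 0xf6

after  0: R0=0x00 R1=0xc8 R2=0xcc R3=0xf6 R4=0xbe R5=0xfa  N=1 Z=0
after  1: R0=0x00 R1=0xc8 R2=0xcc R3=0xf6 R4=0xfa R5=0xfa  N=1 Z=0
after  2: R0=0x00 R1=0x00 R2=0xcc R3=0xf6 R4=0xfa R5=0xfa  N=0 Z=1
after  3: R0=0x06 R1=0x00 R2=0xcc R3=0xf6 R4=0xfa R5=0xfa  N=0 Z=0
after  4: R0=0xf6 R1=0x00 R2=0xcc R3=0xf6 R4=0xfa R5=0xfa  N=1 Z=0
after  5: R0=0xf6 R1=0x00 R2=0xcc R3=0xfa R4=0xfa R5=0xfa  N=1 Z=0
after  6: R0=0xf6 R1=0x00 R2=0xfe R3=0xfa R4=0xfa R5=0xfa  N=1 Z=0
after  7: R0=0xf6 R1=0x00 R2=0xfe R3=0x00 R4=0xfa R5=0xfa  N=0 Z=1
after  8: R0=0xf6 R1=0x00 R2=0xfe R3=0x00 R4=0xfa R5=0xfa  N=1 Z=0
-- IRQ taken; context saved, return-PC = 9 --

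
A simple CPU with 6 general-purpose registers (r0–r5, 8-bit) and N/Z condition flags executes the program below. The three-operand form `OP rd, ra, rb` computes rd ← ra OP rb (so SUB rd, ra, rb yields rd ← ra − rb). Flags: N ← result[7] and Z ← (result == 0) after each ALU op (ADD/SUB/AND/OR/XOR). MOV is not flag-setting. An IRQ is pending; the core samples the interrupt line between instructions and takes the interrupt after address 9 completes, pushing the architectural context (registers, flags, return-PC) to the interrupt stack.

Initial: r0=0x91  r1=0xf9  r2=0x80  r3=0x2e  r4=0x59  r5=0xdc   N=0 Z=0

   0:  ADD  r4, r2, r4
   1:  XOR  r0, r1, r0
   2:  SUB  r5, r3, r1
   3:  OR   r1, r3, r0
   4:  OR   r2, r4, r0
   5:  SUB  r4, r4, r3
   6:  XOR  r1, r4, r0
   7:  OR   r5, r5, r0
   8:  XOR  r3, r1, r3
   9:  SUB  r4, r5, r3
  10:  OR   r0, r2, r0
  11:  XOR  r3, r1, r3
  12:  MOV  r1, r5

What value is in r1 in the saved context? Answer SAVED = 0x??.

after  0: r0=0x91 r1=0xf9 r2=0x80 r3=0x2e r4=0xd9 r5=0xdc  N=1 Z=0
after  1: r0=0x68 r1=0xf9 r2=0x80 r3=0x2e r4=0xd9 r5=0xdc  N=0 Z=0
after  2: r0=0x68 r1=0xf9 r2=0x80 r3=0x2e r4=0xd9 r5=0x35  N=0 Z=0
after  3: r0=0x68 r1=0x6e r2=0x80 r3=0x2e r4=0xd9 r5=0x35  N=0 Z=0
after  4: r0=0x68 r1=0x6e r2=0xf9 r3=0x2e r4=0xd9 r5=0x35  N=1 Z=0
after  5: r0=0x68 r1=0x6e r2=0xf9 r3=0x2e r4=0xab r5=0x35  N=1 Z=0
after  6: r0=0x68 r1=0xc3 r2=0xf9 r3=0x2e r4=0xab r5=0x35  N=1 Z=0
after  7: r0=0x68 r1=0xc3 r2=0xf9 r3=0x2e r4=0xab r5=0x7d  N=0 Z=0
after  8: r0=0x68 r1=0xc3 r2=0xf9 r3=0xed r4=0xab r5=0x7d  N=1 Z=0
after  9: r0=0x68 r1=0xc3 r2=0xf9 r3=0xed r4=0x90 r5=0x7d  N=1 Z=0
-- IRQ taken; context saved, return-PC = 10 --

SAVED = 0xc3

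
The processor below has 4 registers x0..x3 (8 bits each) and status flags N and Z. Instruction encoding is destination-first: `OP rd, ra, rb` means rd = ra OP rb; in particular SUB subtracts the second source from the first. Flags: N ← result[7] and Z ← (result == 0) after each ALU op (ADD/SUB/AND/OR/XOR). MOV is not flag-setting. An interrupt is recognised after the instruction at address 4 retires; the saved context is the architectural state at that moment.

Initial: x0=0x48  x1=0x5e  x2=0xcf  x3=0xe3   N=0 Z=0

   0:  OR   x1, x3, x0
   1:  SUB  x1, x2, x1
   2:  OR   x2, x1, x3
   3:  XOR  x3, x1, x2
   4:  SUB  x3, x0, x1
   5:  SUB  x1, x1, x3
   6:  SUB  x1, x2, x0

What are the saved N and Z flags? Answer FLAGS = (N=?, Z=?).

after  0: x0=0x48 x1=0xeb x2=0xcf x3=0xe3  N=1 Z=0
after  1: x0=0x48 x1=0xe4 x2=0xcf x3=0xe3  N=1 Z=0
after  2: x0=0x48 x1=0xe4 x2=0xe7 x3=0xe3  N=1 Z=0
after  3: x0=0x48 x1=0xe4 x2=0xe7 x3=0x03  N=0 Z=0
after  4: x0=0x48 x1=0xe4 x2=0xe7 x3=0x64  N=0 Z=0
-- IRQ taken; context saved, return-PC = 5 --

FLAGS = (N=0, Z=0)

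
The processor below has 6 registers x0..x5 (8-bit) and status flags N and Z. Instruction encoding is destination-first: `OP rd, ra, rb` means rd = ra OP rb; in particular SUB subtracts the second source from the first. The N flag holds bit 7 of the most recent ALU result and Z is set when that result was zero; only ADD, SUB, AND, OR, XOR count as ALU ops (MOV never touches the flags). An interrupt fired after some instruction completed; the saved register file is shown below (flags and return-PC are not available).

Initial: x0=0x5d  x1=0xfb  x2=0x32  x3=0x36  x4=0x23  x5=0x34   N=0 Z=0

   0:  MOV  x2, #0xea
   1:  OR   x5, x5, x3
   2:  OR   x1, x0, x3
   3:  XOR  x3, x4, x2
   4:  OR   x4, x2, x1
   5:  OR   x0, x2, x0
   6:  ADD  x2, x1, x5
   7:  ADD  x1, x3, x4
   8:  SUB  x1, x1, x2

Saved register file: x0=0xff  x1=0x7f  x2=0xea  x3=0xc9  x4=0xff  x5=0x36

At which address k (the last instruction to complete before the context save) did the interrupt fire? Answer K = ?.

after  0: x0=0x5d x1=0xfb x2=0xea x3=0x36 x4=0x23 x5=0x34  N=0 Z=0
after  1: x0=0x5d x1=0xfb x2=0xea x3=0x36 x4=0x23 x5=0x36  N=0 Z=0
after  2: x0=0x5d x1=0x7f x2=0xea x3=0x36 x4=0x23 x5=0x36  N=0 Z=0
after  3: x0=0x5d x1=0x7f x2=0xea x3=0xc9 x4=0x23 x5=0x36  N=1 Z=0
after  4: x0=0x5d x1=0x7f x2=0xea x3=0xc9 x4=0xff x5=0x36  N=1 Z=0
after  5: x0=0xff x1=0x7f x2=0xea x3=0xc9 x4=0xff x5=0x36  N=1 Z=0
-- IRQ taken; context saved, return-PC = 6 --

K = 5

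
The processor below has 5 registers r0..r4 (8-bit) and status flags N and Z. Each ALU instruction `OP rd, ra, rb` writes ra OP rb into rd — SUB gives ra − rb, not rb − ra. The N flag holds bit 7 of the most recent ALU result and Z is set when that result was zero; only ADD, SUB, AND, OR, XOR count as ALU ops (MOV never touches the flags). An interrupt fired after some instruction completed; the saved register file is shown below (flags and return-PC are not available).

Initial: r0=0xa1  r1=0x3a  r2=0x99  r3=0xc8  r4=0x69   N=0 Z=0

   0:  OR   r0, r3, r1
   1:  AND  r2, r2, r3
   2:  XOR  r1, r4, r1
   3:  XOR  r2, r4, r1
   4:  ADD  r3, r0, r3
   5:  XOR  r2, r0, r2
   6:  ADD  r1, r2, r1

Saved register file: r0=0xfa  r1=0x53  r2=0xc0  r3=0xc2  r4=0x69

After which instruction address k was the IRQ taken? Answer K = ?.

K = 5

after  0: r0=0xfa r1=0x3a r2=0x99 r3=0xc8 r4=0x69  N=1 Z=0
after  1: r0=0xfa r1=0x3a r2=0x88 r3=0xc8 r4=0x69  N=1 Z=0
after  2: r0=0xfa r1=0x53 r2=0x88 r3=0xc8 r4=0x69  N=0 Z=0
after  3: r0=0xfa r1=0x53 r2=0x3a r3=0xc8 r4=0x69  N=0 Z=0
after  4: r0=0xfa r1=0x53 r2=0x3a r3=0xc2 r4=0x69  N=1 Z=0
after  5: r0=0xfa r1=0x53 r2=0xc0 r3=0xc2 r4=0x69  N=1 Z=0
-- IRQ taken; context saved, return-PC = 6 --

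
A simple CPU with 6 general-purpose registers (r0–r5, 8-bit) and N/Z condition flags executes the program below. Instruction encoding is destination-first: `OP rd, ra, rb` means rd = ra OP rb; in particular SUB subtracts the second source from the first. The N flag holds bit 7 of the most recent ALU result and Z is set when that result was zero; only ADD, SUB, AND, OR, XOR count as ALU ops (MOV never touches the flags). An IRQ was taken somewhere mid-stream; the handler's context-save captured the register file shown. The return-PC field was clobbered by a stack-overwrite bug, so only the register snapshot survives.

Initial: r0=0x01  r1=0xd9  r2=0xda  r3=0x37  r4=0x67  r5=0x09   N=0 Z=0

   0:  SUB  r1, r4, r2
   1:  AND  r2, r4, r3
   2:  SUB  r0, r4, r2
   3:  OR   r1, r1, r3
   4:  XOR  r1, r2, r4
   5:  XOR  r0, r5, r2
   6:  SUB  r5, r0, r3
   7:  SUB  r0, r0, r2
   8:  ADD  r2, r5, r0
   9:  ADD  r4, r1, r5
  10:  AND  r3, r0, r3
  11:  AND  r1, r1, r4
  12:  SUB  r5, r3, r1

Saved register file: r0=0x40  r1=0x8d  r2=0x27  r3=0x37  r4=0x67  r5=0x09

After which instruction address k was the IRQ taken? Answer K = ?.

K = 2

after  0: r0=0x01 r1=0x8d r2=0xda r3=0x37 r4=0x67 r5=0x09  N=1 Z=0
after  1: r0=0x01 r1=0x8d r2=0x27 r3=0x37 r4=0x67 r5=0x09  N=0 Z=0
after  2: r0=0x40 r1=0x8d r2=0x27 r3=0x37 r4=0x67 r5=0x09  N=0 Z=0
-- IRQ taken; context saved, return-PC = 3 --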